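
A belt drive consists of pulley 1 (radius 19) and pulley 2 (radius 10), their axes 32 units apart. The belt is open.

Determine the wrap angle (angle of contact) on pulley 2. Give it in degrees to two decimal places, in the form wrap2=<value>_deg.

open belt: β = asin((r2−r1)/C) = asin(-9/32) = -16.3348°
wrap1 = π − 2β = 212.6696°
wrap2 = π + 2β = 147.3304°

wrap2=147.33_deg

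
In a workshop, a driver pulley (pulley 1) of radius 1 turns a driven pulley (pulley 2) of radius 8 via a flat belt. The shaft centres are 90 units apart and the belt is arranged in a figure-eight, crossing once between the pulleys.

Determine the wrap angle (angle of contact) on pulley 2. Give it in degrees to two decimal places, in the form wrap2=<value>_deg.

crossed belt: β = asin((r1+r2)/C) = asin(9/90) = 5.7392°
wrap1 = wrap2 = π + 2β = 191.4783°

wrap2=191.48_deg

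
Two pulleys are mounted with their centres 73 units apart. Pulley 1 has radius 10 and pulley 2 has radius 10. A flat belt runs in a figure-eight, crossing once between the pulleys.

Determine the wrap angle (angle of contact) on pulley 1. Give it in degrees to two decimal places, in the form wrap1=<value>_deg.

wrap1=211.80_deg

crossed belt: β = asin((r1+r2)/C) = asin(20/73) = 15.9008°
wrap1 = wrap2 = π + 2β = 211.8016°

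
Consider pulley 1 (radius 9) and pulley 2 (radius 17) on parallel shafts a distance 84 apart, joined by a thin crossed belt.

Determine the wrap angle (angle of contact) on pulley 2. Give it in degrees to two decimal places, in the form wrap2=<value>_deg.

wrap2=216.06_deg

crossed belt: β = asin((r1+r2)/C) = asin(26/84) = 18.0305°
wrap1 = wrap2 = π + 2β = 216.0611°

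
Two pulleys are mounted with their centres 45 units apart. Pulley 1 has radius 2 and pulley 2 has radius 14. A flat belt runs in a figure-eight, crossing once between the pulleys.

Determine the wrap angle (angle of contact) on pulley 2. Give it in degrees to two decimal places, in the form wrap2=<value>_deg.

crossed belt: β = asin((r1+r2)/C) = asin(16/45) = 20.8275°
wrap1 = wrap2 = π + 2β = 221.6550°

wrap2=221.65_deg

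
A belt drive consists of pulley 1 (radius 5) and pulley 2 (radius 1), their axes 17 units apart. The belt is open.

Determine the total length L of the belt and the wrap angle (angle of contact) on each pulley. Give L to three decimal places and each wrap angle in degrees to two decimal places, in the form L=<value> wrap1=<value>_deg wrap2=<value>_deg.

open belt: β = asin((r2−r1)/C) = asin(-4/17) = -13.6090°
wrap1 = π − 2β = 207.2179°
wrap2 = π + 2β = 152.7821°
tangent length = C·cosβ = 16.5227
L = r1·wrap1 + r2·wrap2 + 2·C·cosβ = 5·3.6166 + 1·2.6666 + 2·16.5227 = 53.7951

L=53.795 wrap1=207.22_deg wrap2=152.78_deg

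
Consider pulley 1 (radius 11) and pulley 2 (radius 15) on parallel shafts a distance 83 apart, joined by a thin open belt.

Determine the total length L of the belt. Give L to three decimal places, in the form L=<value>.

L=247.874

open belt: β = asin((r2−r1)/C) = asin(4/83) = 2.7623°
wrap1 = π − 2β = 174.4754°
wrap2 = π + 2β = 185.5246°
tangent length = C·cosβ = 82.9036
L = r1·wrap1 + r2·wrap2 + 2·C·cosβ = 11·3.0452 + 15·3.2380 + 2·82.9036 = 247.8742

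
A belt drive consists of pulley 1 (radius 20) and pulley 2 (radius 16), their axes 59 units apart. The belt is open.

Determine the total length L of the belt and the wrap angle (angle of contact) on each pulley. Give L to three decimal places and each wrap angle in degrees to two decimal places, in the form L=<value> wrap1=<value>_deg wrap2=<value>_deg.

open belt: β = asin((r2−r1)/C) = asin(-4/59) = -3.8874°
wrap1 = π − 2β = 187.7749°
wrap2 = π + 2β = 172.2251°
tangent length = C·cosβ = 58.8643
L = r1·wrap1 + r2·wrap2 + 2·C·cosβ = 20·3.2773 + 16·3.0059 + 2·58.8643 = 231.3686

L=231.369 wrap1=187.77_deg wrap2=172.23_deg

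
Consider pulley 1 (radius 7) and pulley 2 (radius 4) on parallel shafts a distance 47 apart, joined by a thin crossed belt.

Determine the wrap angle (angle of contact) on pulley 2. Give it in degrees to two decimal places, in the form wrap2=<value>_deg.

wrap2=207.07_deg

crossed belt: β = asin((r1+r2)/C) = asin(11/47) = 13.5352°
wrap1 = wrap2 = π + 2β = 207.0704°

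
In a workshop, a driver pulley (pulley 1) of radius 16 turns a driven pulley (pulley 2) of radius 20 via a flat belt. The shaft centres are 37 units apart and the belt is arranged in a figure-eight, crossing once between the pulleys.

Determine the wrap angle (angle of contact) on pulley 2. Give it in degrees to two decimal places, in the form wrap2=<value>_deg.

crossed belt: β = asin((r1+r2)/C) = asin(36/37) = 76.6488°
wrap1 = wrap2 = π + 2β = 333.2976°

wrap2=333.30_deg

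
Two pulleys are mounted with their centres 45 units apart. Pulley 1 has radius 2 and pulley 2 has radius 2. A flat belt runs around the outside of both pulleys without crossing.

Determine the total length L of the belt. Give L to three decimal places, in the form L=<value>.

L=102.566

open belt: β = asin((r2−r1)/C) = asin(0/45) = 0.0000°
wrap1 = π − 2β = 180.0000°
wrap2 = π + 2β = 180.0000°
tangent length = C·cosβ = 45.0000
L = r1·wrap1 + r2·wrap2 + 2·C·cosβ = 2·3.1416 + 2·3.1416 + 2·45.0000 = 102.5664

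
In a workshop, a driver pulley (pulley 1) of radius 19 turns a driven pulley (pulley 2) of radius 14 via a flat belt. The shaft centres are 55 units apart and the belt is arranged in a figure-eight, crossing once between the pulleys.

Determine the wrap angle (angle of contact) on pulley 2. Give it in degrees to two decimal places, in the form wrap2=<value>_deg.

wrap2=253.74_deg

crossed belt: β = asin((r1+r2)/C) = asin(33/55) = 36.8699°
wrap1 = wrap2 = π + 2β = 253.7398°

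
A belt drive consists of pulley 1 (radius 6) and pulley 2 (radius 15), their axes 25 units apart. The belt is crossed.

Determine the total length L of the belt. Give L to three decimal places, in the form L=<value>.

crossed belt: β = asin((r1+r2)/C) = asin(21/25) = 57.1401°
wrap1 = wrap2 = π + 2β = 294.2802°
tangent length = C·cosβ = 13.5647
L = (r1+r2)·wrap + 2·C·cosβ = 21·5.1362 + 2·13.5647 = 134.9887

L=134.989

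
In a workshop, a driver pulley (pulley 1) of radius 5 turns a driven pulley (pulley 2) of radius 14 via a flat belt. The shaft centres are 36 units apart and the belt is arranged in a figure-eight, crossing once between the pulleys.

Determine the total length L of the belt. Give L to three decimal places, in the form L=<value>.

L=141.973

crossed belt: β = asin((r1+r2)/C) = asin(19/36) = 31.8554°
wrap1 = wrap2 = π + 2β = 243.7109°
tangent length = C·cosβ = 30.5778
L = (r1+r2)·wrap + 2·C·cosβ = 19·4.2536 + 2·30.5778 = 141.9731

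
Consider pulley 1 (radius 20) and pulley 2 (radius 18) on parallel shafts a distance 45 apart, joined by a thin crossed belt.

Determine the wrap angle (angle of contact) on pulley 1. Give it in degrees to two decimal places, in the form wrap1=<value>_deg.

wrap1=295.22_deg

crossed belt: β = asin((r1+r2)/C) = asin(38/45) = 57.6125°
wrap1 = wrap2 = π + 2β = 295.2249°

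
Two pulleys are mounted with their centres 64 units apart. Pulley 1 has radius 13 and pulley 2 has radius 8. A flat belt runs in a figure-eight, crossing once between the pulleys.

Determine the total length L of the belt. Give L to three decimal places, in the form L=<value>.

crossed belt: β = asin((r1+r2)/C) = asin(21/64) = 19.1550°
wrap1 = wrap2 = π + 2β = 218.3100°
tangent length = C·cosβ = 60.4566
L = (r1+r2)·wrap + 2·C·cosβ = 21·3.8102 + 2·60.4566 = 200.9280

L=200.928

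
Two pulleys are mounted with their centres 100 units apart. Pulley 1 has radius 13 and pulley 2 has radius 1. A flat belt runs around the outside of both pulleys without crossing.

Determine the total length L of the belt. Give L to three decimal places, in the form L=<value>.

open belt: β = asin((r2−r1)/C) = asin(-12/100) = -6.8921°
wrap1 = π − 2β = 193.7842°
wrap2 = π + 2β = 166.2158°
tangent length = C·cosβ = 99.2774
L = r1·wrap1 + r2·wrap2 + 2·C·cosβ = 13·3.3822 + 1·2.9010 + 2·99.2774 = 245.4240

L=245.424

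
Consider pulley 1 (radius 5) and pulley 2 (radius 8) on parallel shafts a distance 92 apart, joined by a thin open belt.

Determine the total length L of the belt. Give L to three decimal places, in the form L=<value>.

open belt: β = asin((r2−r1)/C) = asin(3/92) = 1.8687°
wrap1 = π − 2β = 176.2627°
wrap2 = π + 2β = 183.7373°
tangent length = C·cosβ = 91.9511
L = r1·wrap1 + r2·wrap2 + 2·C·cosβ = 5·3.0764 + 8·3.2068 + 2·91.9511 = 224.9385

L=224.939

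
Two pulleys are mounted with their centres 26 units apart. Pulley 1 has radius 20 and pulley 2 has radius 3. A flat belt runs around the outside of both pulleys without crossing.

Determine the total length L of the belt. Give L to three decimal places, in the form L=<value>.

open belt: β = asin((r2−r1)/C) = asin(-17/26) = -40.8322°
wrap1 = π − 2β = 261.6644°
wrap2 = π + 2β = 98.3356°
tangent length = C·cosβ = 19.6723
L = r1·wrap1 + r2·wrap2 + 2·C·cosβ = 20·4.5669 + 3·1.7163 + 2·19.6723 = 135.8316

L=135.832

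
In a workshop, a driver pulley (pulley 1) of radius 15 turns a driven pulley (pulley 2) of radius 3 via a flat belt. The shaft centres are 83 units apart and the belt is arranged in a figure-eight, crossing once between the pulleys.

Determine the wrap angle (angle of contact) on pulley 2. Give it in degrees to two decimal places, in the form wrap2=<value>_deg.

wrap2=205.05_deg

crossed belt: β = asin((r1+r2)/C) = asin(18/83) = 12.5251°
wrap1 = wrap2 = π + 2β = 205.0502°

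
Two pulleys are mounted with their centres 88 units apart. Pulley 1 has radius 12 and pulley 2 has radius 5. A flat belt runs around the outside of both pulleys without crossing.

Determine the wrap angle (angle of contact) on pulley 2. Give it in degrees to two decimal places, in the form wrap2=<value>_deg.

open belt: β = asin((r2−r1)/C) = asin(-7/88) = -4.5624°
wrap1 = π − 2β = 189.1249°
wrap2 = π + 2β = 170.8751°

wrap2=170.88_deg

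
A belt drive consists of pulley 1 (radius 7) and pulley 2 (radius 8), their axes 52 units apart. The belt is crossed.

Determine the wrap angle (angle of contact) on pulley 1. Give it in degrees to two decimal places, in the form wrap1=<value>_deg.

wrap1=213.53_deg

crossed belt: β = asin((r1+r2)/C) = asin(15/52) = 16.7659°
wrap1 = wrap2 = π + 2β = 213.5317°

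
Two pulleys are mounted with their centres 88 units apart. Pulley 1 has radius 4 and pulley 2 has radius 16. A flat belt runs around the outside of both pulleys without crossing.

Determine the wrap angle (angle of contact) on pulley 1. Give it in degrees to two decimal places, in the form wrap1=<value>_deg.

wrap1=164.33_deg

open belt: β = asin((r2−r1)/C) = asin(12/88) = 7.8375°
wrap1 = π − 2β = 164.3250°
wrap2 = π + 2β = 195.6750°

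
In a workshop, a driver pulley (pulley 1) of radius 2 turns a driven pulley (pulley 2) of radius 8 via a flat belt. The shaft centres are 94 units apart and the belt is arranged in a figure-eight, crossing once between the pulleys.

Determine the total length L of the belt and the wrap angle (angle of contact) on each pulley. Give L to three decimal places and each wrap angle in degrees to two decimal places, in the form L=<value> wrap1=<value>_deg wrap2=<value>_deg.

crossed belt: β = asin((r1+r2)/C) = asin(10/94) = 6.1069°
wrap1 = wrap2 = π + 2β = 192.2137°
tangent length = C·cosβ = 93.4666
L = (r1+r2)·wrap + 2·C·cosβ = 10·3.3548 + 2·93.4666 = 220.4808

L=220.481 wrap1=192.21_deg wrap2=192.21_deg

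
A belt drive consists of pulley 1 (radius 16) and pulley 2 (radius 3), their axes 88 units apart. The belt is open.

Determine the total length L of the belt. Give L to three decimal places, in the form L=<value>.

open belt: β = asin((r2−r1)/C) = asin(-13/88) = -8.4952°
wrap1 = π − 2β = 196.9905°
wrap2 = π + 2β = 163.0095°
tangent length = C·cosβ = 87.0345
L = r1·wrap1 + r2·wrap2 + 2·C·cosβ = 16·3.4381 + 3·2.8451 + 2·87.0345 = 237.6142

L=237.614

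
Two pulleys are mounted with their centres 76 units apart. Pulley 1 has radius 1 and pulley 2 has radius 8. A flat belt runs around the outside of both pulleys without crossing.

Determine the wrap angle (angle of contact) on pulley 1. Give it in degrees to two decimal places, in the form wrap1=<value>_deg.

wrap1=169.43_deg

open belt: β = asin((r2−r1)/C) = asin(7/76) = 5.2847°
wrap1 = π − 2β = 169.4305°
wrap2 = π + 2β = 190.5695°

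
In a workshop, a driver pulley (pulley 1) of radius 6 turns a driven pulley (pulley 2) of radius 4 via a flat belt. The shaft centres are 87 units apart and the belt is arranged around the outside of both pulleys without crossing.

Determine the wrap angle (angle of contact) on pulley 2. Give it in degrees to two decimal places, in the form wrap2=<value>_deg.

wrap2=177.37_deg

open belt: β = asin((r2−r1)/C) = asin(-2/87) = -1.3173°
wrap1 = π − 2β = 182.6345°
wrap2 = π + 2β = 177.3655°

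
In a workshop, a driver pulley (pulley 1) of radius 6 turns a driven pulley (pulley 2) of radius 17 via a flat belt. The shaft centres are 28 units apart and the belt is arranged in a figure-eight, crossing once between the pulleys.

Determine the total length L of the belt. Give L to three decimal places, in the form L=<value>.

L=148.534

crossed belt: β = asin((r1+r2)/C) = asin(23/28) = 55.2281°
wrap1 = wrap2 = π + 2β = 290.4561°
tangent length = C·cosβ = 15.9687
L = (r1+r2)·wrap + 2·C·cosβ = 23·5.0694 + 2·15.9687 = 148.5340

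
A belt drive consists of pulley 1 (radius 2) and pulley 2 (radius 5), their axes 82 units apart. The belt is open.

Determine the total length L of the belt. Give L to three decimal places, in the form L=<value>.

open belt: β = asin((r2−r1)/C) = asin(3/82) = 2.0967°
wrap1 = π − 2β = 175.8067°
wrap2 = π + 2β = 184.1933°
tangent length = C·cosβ = 81.9451
L = r1·wrap1 + r2·wrap2 + 2·C·cosβ = 2·3.0684 + 5·3.2148 + 2·81.9451 = 186.1009

L=186.101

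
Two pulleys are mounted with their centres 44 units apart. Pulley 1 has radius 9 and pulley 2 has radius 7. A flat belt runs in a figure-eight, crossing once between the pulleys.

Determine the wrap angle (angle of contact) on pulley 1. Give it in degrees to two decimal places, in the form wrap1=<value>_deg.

wrap1=222.65_deg

crossed belt: β = asin((r1+r2)/C) = asin(16/44) = 21.3237°
wrap1 = wrap2 = π + 2β = 222.6474°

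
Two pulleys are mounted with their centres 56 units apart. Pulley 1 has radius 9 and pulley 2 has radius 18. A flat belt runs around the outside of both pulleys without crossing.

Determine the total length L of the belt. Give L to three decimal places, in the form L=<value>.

L=198.273

open belt: β = asin((r2−r1)/C) = asin(9/56) = 9.2484°
wrap1 = π − 2β = 161.5033°
wrap2 = π + 2β = 198.4967°
tangent length = C·cosβ = 55.2721
L = r1·wrap1 + r2·wrap2 + 2·C·cosβ = 9·2.8188 + 18·3.4644 + 2·55.2721 = 198.2726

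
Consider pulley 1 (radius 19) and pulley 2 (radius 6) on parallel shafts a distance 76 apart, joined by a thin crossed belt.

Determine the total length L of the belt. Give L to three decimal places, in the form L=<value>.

crossed belt: β = asin((r1+r2)/C) = asin(25/76) = 19.2049°
wrap1 = wrap2 = π + 2β = 218.4098°
tangent length = C·cosβ = 71.7705
L = (r1+r2)·wrap + 2·C·cosβ = 25·3.8120 + 2·71.7705 = 238.8402

L=238.840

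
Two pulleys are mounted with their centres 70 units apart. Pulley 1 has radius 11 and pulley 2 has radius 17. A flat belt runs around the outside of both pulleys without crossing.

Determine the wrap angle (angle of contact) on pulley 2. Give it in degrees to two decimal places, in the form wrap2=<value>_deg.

wrap2=189.83_deg

open belt: β = asin((r2−r1)/C) = asin(6/70) = 4.9171°
wrap1 = π − 2β = 170.1658°
wrap2 = π + 2β = 189.8342°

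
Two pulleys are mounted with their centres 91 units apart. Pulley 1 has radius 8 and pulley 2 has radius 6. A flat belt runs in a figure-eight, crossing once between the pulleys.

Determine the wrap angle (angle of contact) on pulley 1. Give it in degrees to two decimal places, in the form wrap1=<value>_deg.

wrap1=197.70_deg

crossed belt: β = asin((r1+r2)/C) = asin(14/91) = 8.8499°
wrap1 = wrap2 = π + 2β = 197.6998°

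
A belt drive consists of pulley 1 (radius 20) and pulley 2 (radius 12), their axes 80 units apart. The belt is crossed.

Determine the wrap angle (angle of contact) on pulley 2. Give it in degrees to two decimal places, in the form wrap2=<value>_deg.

wrap2=227.16_deg

crossed belt: β = asin((r1+r2)/C) = asin(32/80) = 23.5782°
wrap1 = wrap2 = π + 2β = 227.1564°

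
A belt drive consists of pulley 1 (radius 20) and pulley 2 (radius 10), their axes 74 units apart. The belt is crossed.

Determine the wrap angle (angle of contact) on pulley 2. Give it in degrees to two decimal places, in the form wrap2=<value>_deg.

wrap2=227.83_deg

crossed belt: β = asin((r1+r2)/C) = asin(30/74) = 23.9165°
wrap1 = wrap2 = π + 2β = 227.8331°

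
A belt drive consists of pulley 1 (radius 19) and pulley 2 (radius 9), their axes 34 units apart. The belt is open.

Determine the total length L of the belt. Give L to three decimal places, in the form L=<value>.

open belt: β = asin((r2−r1)/C) = asin(-10/34) = -17.1046°
wrap1 = π − 2β = 214.2093°
wrap2 = π + 2β = 145.7907°
tangent length = C·cosβ = 32.4962
L = r1·wrap1 + r2·wrap2 + 2·C·cosβ = 19·3.7387 + 9·2.5445 + 2·32.4962 = 158.9275

L=158.928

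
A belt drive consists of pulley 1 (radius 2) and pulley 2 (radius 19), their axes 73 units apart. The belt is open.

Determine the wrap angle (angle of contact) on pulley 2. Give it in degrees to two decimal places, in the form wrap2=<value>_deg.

open belt: β = asin((r2−r1)/C) = asin(17/73) = 13.4665°
wrap1 = π − 2β = 153.0670°
wrap2 = π + 2β = 206.9330°

wrap2=206.93_deg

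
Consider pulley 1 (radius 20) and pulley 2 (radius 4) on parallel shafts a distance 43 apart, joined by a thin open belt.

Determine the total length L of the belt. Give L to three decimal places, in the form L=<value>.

open belt: β = asin((r2−r1)/C) = asin(-16/43) = -21.8448°
wrap1 = π − 2β = 223.6895°
wrap2 = π + 2β = 136.3105°
tangent length = C·cosβ = 39.9124
L = r1·wrap1 + r2·wrap2 + 2·C·cosβ = 20·3.9041 + 4·2.3791 + 2·39.9124 = 167.4234

L=167.423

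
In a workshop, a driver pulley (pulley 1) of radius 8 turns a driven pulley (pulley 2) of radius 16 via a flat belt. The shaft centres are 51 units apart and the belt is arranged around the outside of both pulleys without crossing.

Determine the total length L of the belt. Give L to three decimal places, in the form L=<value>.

L=178.656

open belt: β = asin((r2−r1)/C) = asin(8/51) = 9.0248°
wrap1 = π − 2β = 161.9503°
wrap2 = π + 2β = 198.0497°
tangent length = C·cosβ = 50.3686
L = r1·wrap1 + r2·wrap2 + 2·C·cosβ = 8·2.8266 + 16·3.4566 + 2·50.3686 = 178.6557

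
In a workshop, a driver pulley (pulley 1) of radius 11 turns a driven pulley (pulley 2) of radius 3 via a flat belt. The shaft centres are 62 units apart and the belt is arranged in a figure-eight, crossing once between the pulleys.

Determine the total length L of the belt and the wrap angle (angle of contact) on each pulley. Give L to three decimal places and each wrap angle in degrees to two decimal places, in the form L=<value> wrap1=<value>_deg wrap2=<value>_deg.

crossed belt: β = asin((r1+r2)/C) = asin(14/62) = 13.0503°
wrap1 = wrap2 = π + 2β = 206.1006°
tangent length = C·cosβ = 60.3987
L = (r1+r2)·wrap + 2·C·cosβ = 14·3.5971 + 2·60.3987 = 171.1572

L=171.157 wrap1=206.10_deg wrap2=206.10_deg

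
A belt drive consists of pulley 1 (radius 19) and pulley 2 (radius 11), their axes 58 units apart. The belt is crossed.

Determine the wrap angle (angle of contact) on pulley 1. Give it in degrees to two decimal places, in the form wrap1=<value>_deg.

crossed belt: β = asin((r1+r2)/C) = asin(30/58) = 31.1474°
wrap1 = wrap2 = π + 2β = 242.2948°

wrap1=242.29_deg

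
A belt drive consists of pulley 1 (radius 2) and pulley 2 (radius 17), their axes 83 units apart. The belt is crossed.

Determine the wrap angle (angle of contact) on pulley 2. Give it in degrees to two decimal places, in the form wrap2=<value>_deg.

crossed belt: β = asin((r1+r2)/C) = asin(19/83) = 13.2332°
wrap1 = wrap2 = π + 2β = 206.4665°

wrap2=206.47_deg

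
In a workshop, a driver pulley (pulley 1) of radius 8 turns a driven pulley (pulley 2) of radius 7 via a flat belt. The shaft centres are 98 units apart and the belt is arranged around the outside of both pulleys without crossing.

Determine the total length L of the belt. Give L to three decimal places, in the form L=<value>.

L=243.134

open belt: β = asin((r2−r1)/C) = asin(-1/98) = -0.5847°
wrap1 = π − 2β = 181.1693°
wrap2 = π + 2β = 178.8307°
tangent length = C·cosβ = 97.9949
L = r1·wrap1 + r2·wrap2 + 2·C·cosβ = 8·3.1620 + 7·3.1212 + 2·97.9949 = 243.1341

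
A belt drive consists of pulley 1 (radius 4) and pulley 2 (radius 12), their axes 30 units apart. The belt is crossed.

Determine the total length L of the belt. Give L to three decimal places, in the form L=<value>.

crossed belt: β = asin((r1+r2)/C) = asin(16/30) = 32.2310°
wrap1 = wrap2 = π + 2β = 244.4619°
tangent length = C·cosβ = 25.3772
L = (r1+r2)·wrap + 2·C·cosβ = 16·4.2667 + 2·25.3772 = 119.0210

L=119.021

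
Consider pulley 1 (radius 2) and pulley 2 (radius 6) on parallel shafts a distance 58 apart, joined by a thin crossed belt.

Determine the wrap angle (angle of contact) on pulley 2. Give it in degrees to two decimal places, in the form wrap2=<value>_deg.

crossed belt: β = asin((r1+r2)/C) = asin(8/58) = 7.9281°
wrap1 = wrap2 = π + 2β = 195.8563°

wrap2=195.86_deg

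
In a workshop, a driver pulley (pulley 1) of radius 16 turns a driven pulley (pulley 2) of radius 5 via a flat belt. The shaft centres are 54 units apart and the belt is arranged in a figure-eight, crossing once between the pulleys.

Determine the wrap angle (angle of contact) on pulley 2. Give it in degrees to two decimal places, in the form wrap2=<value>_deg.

crossed belt: β = asin((r1+r2)/C) = asin(21/54) = 22.8854°
wrap1 = wrap2 = π + 2β = 225.7708°

wrap2=225.77_deg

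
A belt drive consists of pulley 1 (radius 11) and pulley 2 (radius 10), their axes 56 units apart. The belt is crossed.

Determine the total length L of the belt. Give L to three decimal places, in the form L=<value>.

crossed belt: β = asin((r1+r2)/C) = asin(21/56) = 22.0243°
wrap1 = wrap2 = π + 2β = 224.0486°
tangent length = C·cosβ = 51.9134
L = (r1+r2)·wrap + 2·C·cosβ = 21·3.9104 + 2·51.9134 = 185.9449

L=185.945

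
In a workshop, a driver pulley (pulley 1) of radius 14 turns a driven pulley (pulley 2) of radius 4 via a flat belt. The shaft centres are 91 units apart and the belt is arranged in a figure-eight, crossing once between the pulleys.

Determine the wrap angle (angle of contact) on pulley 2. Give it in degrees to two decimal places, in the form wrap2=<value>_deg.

wrap2=202.82_deg

crossed belt: β = asin((r1+r2)/C) = asin(18/91) = 11.4085°
wrap1 = wrap2 = π + 2β = 202.8169°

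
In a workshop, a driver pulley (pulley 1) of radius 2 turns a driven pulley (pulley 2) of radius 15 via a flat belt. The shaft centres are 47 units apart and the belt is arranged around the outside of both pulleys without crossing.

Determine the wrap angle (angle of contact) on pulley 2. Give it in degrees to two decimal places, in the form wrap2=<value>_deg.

wrap2=212.11_deg

open belt: β = asin((r2−r1)/C) = asin(13/47) = 16.0571°
wrap1 = π − 2β = 147.8857°
wrap2 = π + 2β = 212.1143°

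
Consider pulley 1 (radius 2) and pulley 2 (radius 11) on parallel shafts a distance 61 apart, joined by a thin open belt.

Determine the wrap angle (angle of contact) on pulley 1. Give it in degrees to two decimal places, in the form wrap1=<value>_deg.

wrap1=163.03_deg

open belt: β = asin((r2−r1)/C) = asin(9/61) = 8.4844°
wrap1 = π − 2β = 163.0311°
wrap2 = π + 2β = 196.9689°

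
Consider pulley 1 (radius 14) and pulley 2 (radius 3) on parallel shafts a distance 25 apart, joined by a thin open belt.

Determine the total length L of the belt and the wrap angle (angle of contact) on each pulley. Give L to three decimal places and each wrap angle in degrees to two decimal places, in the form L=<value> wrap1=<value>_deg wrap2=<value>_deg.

L=108.330 wrap1=232.21_deg wrap2=127.79_deg

open belt: β = asin((r2−r1)/C) = asin(-11/25) = -26.1039°
wrap1 = π − 2β = 232.2078°
wrap2 = π + 2β = 127.7922°
tangent length = C·cosβ = 22.4499
L = r1·wrap1 + r2·wrap2 + 2·C·cosβ = 14·4.0528 + 3·2.2304 + 2·22.4499 = 108.3301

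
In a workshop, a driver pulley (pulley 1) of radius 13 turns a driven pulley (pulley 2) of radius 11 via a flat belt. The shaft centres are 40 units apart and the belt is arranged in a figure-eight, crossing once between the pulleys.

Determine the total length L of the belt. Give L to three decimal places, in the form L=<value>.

crossed belt: β = asin((r1+r2)/C) = asin(24/40) = 36.8699°
wrap1 = wrap2 = π + 2β = 253.7398°
tangent length = C·cosβ = 32.0000
L = (r1+r2)·wrap + 2·C·cosβ = 24·4.4286 + 2·32.0000 = 170.2863

L=170.286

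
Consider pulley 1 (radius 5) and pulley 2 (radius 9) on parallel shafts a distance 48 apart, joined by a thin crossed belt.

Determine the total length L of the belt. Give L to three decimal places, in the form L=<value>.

crossed belt: β = asin((r1+r2)/C) = asin(14/48) = 16.9578°
wrap1 = wrap2 = π + 2β = 213.9155°
tangent length = C·cosβ = 45.9130
L = (r1+r2)·wrap + 2·C·cosβ = 14·3.7335 + 2·45.9130 = 144.0953

L=144.095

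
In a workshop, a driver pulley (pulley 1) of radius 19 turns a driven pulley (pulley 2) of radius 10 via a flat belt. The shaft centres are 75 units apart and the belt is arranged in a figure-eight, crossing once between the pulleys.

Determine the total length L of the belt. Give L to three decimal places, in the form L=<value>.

crossed belt: β = asin((r1+r2)/C) = asin(29/75) = 22.7472°
wrap1 = wrap2 = π + 2β = 225.4945°
tangent length = C·cosβ = 69.1665
L = (r1+r2)·wrap + 2·C·cosβ = 29·3.9356 + 2·69.1665 = 252.4660

L=252.466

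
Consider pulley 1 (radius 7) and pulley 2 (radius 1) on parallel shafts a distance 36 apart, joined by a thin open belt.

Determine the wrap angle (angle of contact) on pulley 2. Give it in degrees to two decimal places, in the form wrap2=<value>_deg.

wrap2=160.81_deg

open belt: β = asin((r2−r1)/C) = asin(-6/36) = -9.5941°
wrap1 = π − 2β = 199.1881°
wrap2 = π + 2β = 160.8119°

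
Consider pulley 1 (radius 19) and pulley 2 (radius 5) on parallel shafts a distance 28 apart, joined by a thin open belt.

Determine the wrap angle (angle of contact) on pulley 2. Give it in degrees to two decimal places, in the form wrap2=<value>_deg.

open belt: β = asin((r2−r1)/C) = asin(-14/28) = -30.0000°
wrap1 = π − 2β = 240.0000°
wrap2 = π + 2β = 120.0000°

wrap2=120.00_deg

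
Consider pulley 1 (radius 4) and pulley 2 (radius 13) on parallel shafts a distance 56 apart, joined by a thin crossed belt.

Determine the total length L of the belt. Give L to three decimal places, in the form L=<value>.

L=170.609

crossed belt: β = asin((r1+r2)/C) = asin(17/56) = 17.6722°
wrap1 = wrap2 = π + 2β = 215.3445°
tangent length = C·cosβ = 53.3573
L = (r1+r2)·wrap + 2·C·cosβ = 17·3.7585 + 2·53.3573 = 170.6086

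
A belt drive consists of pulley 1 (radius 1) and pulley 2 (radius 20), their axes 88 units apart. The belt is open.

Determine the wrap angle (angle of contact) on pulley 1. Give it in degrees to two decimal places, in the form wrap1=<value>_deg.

open belt: β = asin((r2−r1)/C) = asin(19/88) = 12.4689°
wrap1 = π − 2β = 155.0623°
wrap2 = π + 2β = 204.9377°

wrap1=155.06_deg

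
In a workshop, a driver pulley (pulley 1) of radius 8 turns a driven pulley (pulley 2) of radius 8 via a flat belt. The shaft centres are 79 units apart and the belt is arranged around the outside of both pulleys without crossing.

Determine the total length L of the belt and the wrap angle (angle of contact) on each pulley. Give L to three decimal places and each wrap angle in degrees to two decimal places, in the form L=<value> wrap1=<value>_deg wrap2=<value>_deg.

L=208.265 wrap1=180.00_deg wrap2=180.00_deg

open belt: β = asin((r2−r1)/C) = asin(0/79) = 0.0000°
wrap1 = π − 2β = 180.0000°
wrap2 = π + 2β = 180.0000°
tangent length = C·cosβ = 79.0000
L = r1·wrap1 + r2·wrap2 + 2·C·cosβ = 8·3.1416 + 8·3.1416 + 2·79.0000 = 208.2655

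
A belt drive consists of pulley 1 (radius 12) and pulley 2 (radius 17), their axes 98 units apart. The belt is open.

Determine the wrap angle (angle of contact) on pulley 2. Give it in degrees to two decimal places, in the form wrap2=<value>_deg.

wrap2=185.85_deg

open belt: β = asin((r2−r1)/C) = asin(5/98) = 2.9245°
wrap1 = π − 2β = 174.1510°
wrap2 = π + 2β = 185.8490°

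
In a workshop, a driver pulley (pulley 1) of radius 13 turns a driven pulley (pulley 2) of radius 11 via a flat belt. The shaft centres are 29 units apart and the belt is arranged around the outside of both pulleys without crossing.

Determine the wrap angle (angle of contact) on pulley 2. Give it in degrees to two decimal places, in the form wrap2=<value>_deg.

open belt: β = asin((r2−r1)/C) = asin(-2/29) = -3.9546°
wrap1 = π − 2β = 187.9091°
wrap2 = π + 2β = 172.0909°

wrap2=172.09_deg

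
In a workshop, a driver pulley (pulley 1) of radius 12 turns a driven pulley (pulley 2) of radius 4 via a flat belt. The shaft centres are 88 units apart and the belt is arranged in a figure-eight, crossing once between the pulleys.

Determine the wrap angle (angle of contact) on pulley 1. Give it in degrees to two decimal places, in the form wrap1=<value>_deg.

crossed belt: β = asin((r1+r2)/C) = asin(16/88) = 10.4757°
wrap1 = wrap2 = π + 2β = 200.9514°

wrap1=200.95_deg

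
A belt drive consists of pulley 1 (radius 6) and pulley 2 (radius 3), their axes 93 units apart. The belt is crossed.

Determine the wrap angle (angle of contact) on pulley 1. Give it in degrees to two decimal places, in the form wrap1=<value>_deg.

crossed belt: β = asin((r1+r2)/C) = asin(9/93) = 5.5534°
wrap1 = wrap2 = π + 2β = 191.1069°

wrap1=191.11_deg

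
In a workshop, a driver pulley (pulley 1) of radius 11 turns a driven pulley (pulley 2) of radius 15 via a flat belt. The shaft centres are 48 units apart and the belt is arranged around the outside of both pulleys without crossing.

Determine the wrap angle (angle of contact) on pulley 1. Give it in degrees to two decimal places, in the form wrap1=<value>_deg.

wrap1=170.44_deg

open belt: β = asin((r2−r1)/C) = asin(4/48) = 4.7802°
wrap1 = π − 2β = 170.4396°
wrap2 = π + 2β = 189.5604°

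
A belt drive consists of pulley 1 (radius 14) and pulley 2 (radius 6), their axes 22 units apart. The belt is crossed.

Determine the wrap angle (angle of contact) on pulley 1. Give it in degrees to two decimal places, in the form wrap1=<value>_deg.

wrap1=310.76_deg

crossed belt: β = asin((r1+r2)/C) = asin(20/22) = 65.3800°
wrap1 = wrap2 = π + 2β = 310.7600°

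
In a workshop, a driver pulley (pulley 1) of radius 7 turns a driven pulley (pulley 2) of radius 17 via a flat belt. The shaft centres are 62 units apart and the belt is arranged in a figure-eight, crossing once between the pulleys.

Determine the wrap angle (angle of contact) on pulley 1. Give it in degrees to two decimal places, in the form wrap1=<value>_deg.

crossed belt: β = asin((r1+r2)/C) = asin(24/62) = 22.7740°
wrap1 = wrap2 = π + 2β = 225.5479°

wrap1=225.55_deg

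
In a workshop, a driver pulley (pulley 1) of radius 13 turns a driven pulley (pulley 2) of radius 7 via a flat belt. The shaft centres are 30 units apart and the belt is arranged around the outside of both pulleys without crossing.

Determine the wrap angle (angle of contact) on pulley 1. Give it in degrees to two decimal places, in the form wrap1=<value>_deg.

wrap1=203.07_deg

open belt: β = asin((r2−r1)/C) = asin(-6/30) = -11.5370°
wrap1 = π − 2β = 203.0739°
wrap2 = π + 2β = 156.9261°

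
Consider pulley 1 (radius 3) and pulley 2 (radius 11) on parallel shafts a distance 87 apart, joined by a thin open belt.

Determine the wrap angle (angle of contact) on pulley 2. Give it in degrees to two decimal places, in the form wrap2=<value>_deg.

open belt: β = asin((r2−r1)/C) = asin(8/87) = 5.2760°
wrap1 = π − 2β = 169.4479°
wrap2 = π + 2β = 190.5521°

wrap2=190.55_deg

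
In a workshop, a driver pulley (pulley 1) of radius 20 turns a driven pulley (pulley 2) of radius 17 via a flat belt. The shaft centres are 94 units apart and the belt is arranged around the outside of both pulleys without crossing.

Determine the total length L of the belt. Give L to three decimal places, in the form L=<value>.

L=304.335

open belt: β = asin((r2−r1)/C) = asin(-3/94) = -1.8289°
wrap1 = π − 2β = 183.6578°
wrap2 = π + 2β = 176.3422°
tangent length = C·cosβ = 93.9521
L = r1·wrap1 + r2·wrap2 + 2·C·cosβ = 20·3.2054 + 17·3.0778 + 2·93.9521 = 304.3347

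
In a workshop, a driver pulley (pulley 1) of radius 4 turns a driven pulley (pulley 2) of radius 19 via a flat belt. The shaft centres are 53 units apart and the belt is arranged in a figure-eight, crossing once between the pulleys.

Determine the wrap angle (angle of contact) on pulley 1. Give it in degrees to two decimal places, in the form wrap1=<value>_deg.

wrap1=231.44_deg

crossed belt: β = asin((r1+r2)/C) = asin(23/53) = 25.7193°
wrap1 = wrap2 = π + 2β = 231.4386°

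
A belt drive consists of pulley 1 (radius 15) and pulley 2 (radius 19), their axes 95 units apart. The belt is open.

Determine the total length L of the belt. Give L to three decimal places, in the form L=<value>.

L=296.983

open belt: β = asin((r2−r1)/C) = asin(4/95) = 2.4132°
wrap1 = π − 2β = 175.1737°
wrap2 = π + 2β = 184.8263°
tangent length = C·cosβ = 94.9158
L = r1·wrap1 + r2·wrap2 + 2·C·cosβ = 15·3.0574 + 19·3.2258 + 2·94.9158 = 296.9826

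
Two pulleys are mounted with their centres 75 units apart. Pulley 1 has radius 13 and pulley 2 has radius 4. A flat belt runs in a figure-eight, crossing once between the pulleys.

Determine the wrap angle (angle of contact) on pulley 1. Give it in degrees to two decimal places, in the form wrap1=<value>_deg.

crossed belt: β = asin((r1+r2)/C) = asin(17/75) = 13.1009°
wrap1 = wrap2 = π + 2β = 206.2018°

wrap1=206.20_deg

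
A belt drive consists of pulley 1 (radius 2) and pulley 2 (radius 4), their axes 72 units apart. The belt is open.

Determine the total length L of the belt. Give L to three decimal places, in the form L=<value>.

L=162.905

open belt: β = asin((r2−r1)/C) = asin(2/72) = 1.5918°
wrap1 = π − 2β = 176.8165°
wrap2 = π + 2β = 183.1835°
tangent length = C·cosβ = 71.9722
L = r1·wrap1 + r2·wrap2 + 2·C·cosβ = 2·3.0860 + 4·3.1972 + 2·71.9722 = 162.9051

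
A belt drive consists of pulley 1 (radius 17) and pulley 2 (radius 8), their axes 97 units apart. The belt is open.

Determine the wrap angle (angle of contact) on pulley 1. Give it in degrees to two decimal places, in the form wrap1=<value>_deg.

wrap1=190.65_deg

open belt: β = asin((r2−r1)/C) = asin(-9/97) = -5.3238°
wrap1 = π − 2β = 190.6475°
wrap2 = π + 2β = 169.3525°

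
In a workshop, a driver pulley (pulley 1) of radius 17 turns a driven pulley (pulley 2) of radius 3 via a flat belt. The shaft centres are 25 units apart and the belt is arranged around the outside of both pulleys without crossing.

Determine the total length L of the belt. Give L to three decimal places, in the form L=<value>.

L=120.899

open belt: β = asin((r2−r1)/C) = asin(-14/25) = -34.0558°
wrap1 = π − 2β = 248.1116°
wrap2 = π + 2β = 111.8884°
tangent length = C·cosβ = 20.7123
L = r1·wrap1 + r2·wrap2 + 2·C·cosβ = 17·4.3304 + 3·1.9528 + 2·20.7123 = 120.8993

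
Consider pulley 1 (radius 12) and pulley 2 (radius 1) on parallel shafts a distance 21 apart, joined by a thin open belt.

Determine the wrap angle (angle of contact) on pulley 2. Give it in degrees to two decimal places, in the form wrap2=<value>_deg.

open belt: β = asin((r2−r1)/C) = asin(-11/21) = -31.5881°
wrap1 = π − 2β = 243.1763°
wrap2 = π + 2β = 116.8237°

wrap2=116.82_deg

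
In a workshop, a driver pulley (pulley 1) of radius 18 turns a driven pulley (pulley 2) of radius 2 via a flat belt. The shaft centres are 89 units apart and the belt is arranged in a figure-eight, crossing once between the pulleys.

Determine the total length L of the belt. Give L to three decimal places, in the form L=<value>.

L=245.345

crossed belt: β = asin((r1+r2)/C) = asin(20/89) = 12.9864°
wrap1 = wrap2 = π + 2β = 205.9727°
tangent length = C·cosβ = 86.7237
L = (r1+r2)·wrap + 2·C·cosβ = 20·3.5949 + 2·86.7237 = 245.3454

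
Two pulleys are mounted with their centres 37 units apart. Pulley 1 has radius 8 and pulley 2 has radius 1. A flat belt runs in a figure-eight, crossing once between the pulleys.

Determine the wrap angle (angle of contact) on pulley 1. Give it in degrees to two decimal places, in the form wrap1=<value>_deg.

wrap1=208.16_deg

crossed belt: β = asin((r1+r2)/C) = asin(9/37) = 14.0780°
wrap1 = wrap2 = π + 2β = 208.1561°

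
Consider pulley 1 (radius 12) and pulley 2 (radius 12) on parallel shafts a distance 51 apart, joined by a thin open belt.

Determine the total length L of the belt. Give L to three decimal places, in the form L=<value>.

L=177.398

open belt: β = asin((r2−r1)/C) = asin(0/51) = 0.0000°
wrap1 = π − 2β = 180.0000°
wrap2 = π + 2β = 180.0000°
tangent length = C·cosβ = 51.0000
L = r1·wrap1 + r2·wrap2 + 2·C·cosβ = 12·3.1416 + 12·3.1416 + 2·51.0000 = 177.3982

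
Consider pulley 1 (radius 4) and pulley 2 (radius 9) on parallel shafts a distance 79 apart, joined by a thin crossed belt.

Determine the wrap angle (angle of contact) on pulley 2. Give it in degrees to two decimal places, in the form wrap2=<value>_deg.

wrap2=198.94_deg

crossed belt: β = asin((r1+r2)/C) = asin(13/79) = 9.4715°
wrap1 = wrap2 = π + 2β = 198.9430°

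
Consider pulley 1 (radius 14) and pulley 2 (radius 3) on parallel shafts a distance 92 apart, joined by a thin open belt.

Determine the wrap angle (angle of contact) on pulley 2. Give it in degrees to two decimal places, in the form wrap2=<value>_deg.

wrap2=166.27_deg

open belt: β = asin((r2−r1)/C) = asin(-11/92) = -6.8670°
wrap1 = π − 2β = 193.7340°
wrap2 = π + 2β = 166.2660°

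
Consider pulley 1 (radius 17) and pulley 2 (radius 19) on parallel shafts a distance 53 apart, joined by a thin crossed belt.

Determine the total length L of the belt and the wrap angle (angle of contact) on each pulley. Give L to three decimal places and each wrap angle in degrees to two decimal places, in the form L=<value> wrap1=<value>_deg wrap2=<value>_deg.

L=244.657 wrap1=265.57_deg wrap2=265.57_deg

crossed belt: β = asin((r1+r2)/C) = asin(36/53) = 42.7847°
wrap1 = wrap2 = π + 2β = 265.5694°
tangent length = C·cosβ = 38.8973
L = (r1+r2)·wrap + 2·C·cosβ = 36·4.6351 + 2·38.8973 = 244.6568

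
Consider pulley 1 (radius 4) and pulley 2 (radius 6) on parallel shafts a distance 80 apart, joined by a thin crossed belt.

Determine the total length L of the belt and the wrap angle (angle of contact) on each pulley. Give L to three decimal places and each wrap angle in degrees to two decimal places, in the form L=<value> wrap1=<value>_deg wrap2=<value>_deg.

L=192.668 wrap1=194.36_deg wrap2=194.36_deg

crossed belt: β = asin((r1+r2)/C) = asin(10/80) = 7.1808°
wrap1 = wrap2 = π + 2β = 194.3615°
tangent length = C·cosβ = 79.3725
L = (r1+r2)·wrap + 2·C·cosβ = 10·3.3922 + 2·79.3725 = 192.6676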